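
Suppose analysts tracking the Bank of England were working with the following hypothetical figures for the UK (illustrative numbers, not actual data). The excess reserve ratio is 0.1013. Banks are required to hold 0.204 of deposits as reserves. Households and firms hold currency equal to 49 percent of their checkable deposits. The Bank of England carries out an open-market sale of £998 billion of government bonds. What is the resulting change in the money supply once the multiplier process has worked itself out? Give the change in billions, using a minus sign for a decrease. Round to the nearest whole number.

The money multiplier is m = (1 + c) / (rr + e + c) = (1 + 0.49) / (0.204 + 0.1013 + 0.49) ≈ 1.8735.
The sale removes 998 billion of base, so ΔM = m × ΔMB = 1.8735 × (−998) = -1869.753 billion.

-1870 billion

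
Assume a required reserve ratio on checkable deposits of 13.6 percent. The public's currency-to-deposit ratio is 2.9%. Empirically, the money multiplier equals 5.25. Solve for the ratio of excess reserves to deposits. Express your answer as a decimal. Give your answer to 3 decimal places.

0.031

Using m = 5.25. Since m = (1 + c)/(c + rr + e), the denominator satisfies c + rr + e = (1 + c)/m = (1 + 0.029) / 5.25 = 0.196000.
With c = 0.029 and rr = 0.136, the ratio of excess reserves to deposits is 0.196000 − 0.029 − 0.136 = 0.031.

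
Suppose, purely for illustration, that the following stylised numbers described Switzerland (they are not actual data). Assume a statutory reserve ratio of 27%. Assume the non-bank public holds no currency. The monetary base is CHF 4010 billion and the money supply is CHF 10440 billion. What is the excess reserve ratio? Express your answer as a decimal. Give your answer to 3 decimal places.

Using m = M/MB = 10440/4010 ≈ 2.603491. Since m = (1 + c)/(c + rr + e), the denominator satisfies c + rr + e = (1 + c)/m = (1 + 0) / 2.603491 ≈ 0.384100.
With c = 0 and rr = 0.27, the excess reserve ratio is 0.384100 − 0 − 0.27 = 0.1141.

0.114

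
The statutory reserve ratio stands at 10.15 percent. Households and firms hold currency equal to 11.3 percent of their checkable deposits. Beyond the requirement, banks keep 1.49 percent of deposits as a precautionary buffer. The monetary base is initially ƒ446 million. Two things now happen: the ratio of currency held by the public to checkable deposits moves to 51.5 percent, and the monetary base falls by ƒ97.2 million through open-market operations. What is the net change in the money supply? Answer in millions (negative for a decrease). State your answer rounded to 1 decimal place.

-1327.0 million

Before: m₁ = (1 + 0.113) / (0.1015 + 0.0149 + 0.113) ≈ 4.85179, MB₁ = 446, so M₁ = 4.85179 × 446 ≈ 2163.8983 million.
After: m₂ = (1 + 0.515) / (0.1015 + 0.0149 + 0.515) ≈ 2.39943, MB₂ = 446 − 97.2 = 348.8, so M₂ = 2.39943 × 348.8 ≈ 836.9212 million.
ΔM = M₂ − M₁ = 836.9212 − 2163.8983 = -1326.9771 million.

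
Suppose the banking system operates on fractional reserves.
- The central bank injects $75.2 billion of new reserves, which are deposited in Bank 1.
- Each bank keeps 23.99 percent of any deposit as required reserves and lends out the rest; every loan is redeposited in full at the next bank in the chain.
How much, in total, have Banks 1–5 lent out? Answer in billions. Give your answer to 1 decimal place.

Bank i lends (1 − rr)^i of the original deposit: Bank 1 lends 75.2·0.7601 ≈ 57.1595, Bank 2 lends 75.2·0.7601² ≈ 43.4470, and so on.
Summing a geometric series: total = 75.2·[0.7601·(1 − 0.7601^5) / (1 − 0.7601)] ≈ 177.8118 billion.

$177.8 billion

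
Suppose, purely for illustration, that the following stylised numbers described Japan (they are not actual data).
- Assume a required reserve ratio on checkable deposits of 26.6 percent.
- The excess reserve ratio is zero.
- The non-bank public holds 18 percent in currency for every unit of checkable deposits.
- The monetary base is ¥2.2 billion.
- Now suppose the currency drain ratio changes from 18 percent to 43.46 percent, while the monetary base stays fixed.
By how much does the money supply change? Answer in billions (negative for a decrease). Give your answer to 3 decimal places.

Initially m₁ = (1 + 0.18) / (0.266 + 0.18) ≈ 2.64574, so M₁ = 2.64574 × 2.2 ≈ 5.8206 billion.
After the change m₂ = (1 + 0.4346) / (0.266 + 0.4346) ≈ 2.04767, so M₂ = 2.04767 × 2.2 ≈ 4.5049 billion.
ΔM = M₂ − M₁ = 4.5049 − 5.8206 = -1.3157 billion.

-1.316 billion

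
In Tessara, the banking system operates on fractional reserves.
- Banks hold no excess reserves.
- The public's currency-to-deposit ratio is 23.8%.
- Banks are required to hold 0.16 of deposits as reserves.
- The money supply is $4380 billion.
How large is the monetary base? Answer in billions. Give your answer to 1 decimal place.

$1408.1 billion

The money multiplier is m = (1 + c) / (rr + c) = (1 + 0.238) / (0.16 + 0.238) ≈ 3.110553.
MB = M / m = 4380 / 3.110553 ≈ 1408.1097 billion.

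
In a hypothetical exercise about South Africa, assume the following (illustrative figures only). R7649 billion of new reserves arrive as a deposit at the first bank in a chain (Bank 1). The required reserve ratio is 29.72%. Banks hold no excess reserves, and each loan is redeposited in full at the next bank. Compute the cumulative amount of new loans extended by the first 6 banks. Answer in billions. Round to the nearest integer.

R15908 billion

Bank i lends (1 − rr)^i of the original deposit: Bank 1 lends 7649·0.7028 = 5375.7172, Bank 2 lends 7649·0.7028² ≈ 3778.0540, and so on.
Summing a geometric series: total = 7649·[0.7028·(1 − 0.7028^6) / (1 − 0.7028)] ≈ 15908.2709 billion.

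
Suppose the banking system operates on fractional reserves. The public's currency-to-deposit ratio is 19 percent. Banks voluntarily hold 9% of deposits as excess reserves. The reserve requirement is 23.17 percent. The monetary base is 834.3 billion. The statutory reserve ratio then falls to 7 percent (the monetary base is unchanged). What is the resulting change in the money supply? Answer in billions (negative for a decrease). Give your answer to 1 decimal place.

Initially m₁ = (1 + 0.19) / (0.2317 + 0.09 + 0.19) ≈ 2.32558, so M₁ = 2.32558 × 834.3 ≈ 1940.2314 billion.
After the change m₂ = (1 + 0.19) / (0.07 + 0.09 + 0.19) = 3.4, so M₂ = 3.4 × 834.3 = 2836.62 billion.
ΔM = M₂ − M₁ = 2836.62 − 1940.2314 = 896.3886 billion.

896.4 billion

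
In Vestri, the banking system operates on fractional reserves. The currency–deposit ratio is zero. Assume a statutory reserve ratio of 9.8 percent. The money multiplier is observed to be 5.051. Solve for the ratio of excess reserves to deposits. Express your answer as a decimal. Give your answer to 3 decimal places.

0.100

Using m = 5.051. Since m = (1 + c)/(c + rr + e), the denominator satisfies c + rr + e = (1 + c)/m = (1 + 0) / 5.051 ≈ 0.197981.
With c = 0 and rr = 0.098, the ratio of excess reserves to deposits is 0.197981 − 0 − 0.098 = 0.099981.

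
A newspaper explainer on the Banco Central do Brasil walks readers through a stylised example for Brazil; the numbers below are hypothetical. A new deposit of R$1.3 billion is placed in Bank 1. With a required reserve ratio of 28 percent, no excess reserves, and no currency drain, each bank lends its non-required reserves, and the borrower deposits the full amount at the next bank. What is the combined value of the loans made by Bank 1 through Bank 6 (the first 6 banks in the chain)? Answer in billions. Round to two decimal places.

R$2.88 billion

Bank i lends (1 − rr)^i of the original deposit: Bank 1 lends 1.3·0.7200 = 0.9360, Bank 2 lends 1.3·0.7200² ≈ 0.6739, and so on.
Summing a geometric series: total = 1.3·[0.7200·(1 − 0.7200^6) / (1 − 0.7200)] ≈ 2.8772 billion.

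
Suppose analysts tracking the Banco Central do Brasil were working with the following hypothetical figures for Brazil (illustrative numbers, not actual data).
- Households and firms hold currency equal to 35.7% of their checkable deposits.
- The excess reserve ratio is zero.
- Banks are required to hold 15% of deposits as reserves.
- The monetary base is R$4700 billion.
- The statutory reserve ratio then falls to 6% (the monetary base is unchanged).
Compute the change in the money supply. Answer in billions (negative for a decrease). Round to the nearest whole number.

R$2715 billion

Initially m₁ = (1 + 0.357) / (0.15 + 0.357) ≈ 2.67653, so M₁ = 2.67653 × 4700 = 12579.691 billion.
After the change m₂ = (1 + 0.357) / (0.06 + 0.357) ≈ 3.25420, so M₂ = 3.25420 × 4700 = 15294.74 billion.
ΔM = M₂ − M₁ = 15294.74 − 12579.691 = 2715.049 billion.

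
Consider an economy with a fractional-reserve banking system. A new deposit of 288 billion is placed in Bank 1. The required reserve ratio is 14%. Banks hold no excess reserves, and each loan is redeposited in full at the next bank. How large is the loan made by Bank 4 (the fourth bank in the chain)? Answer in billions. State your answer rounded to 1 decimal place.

Each bank lends a fraction (1 − rr) = 0.8600 of the deposit it receives, so Bank 4 receives 288·0.8600^3 and lends 288·0.8600^4 ≈ 157.5384 billion.

157.5 billion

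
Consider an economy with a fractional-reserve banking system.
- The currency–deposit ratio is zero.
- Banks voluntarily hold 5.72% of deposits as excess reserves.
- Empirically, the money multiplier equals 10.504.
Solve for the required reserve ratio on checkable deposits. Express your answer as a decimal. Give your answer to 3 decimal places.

Using m = 10.504. Since m = (1 + c)/(c + rr + e), the denominator satisfies c + rr + e = (1 + c)/m = (1 + 0) / 10.504 ≈ 0.095202.
With c = 0 and e = 0.0572, the required reserve ratio on checkable deposits is 0.095202 − 0 − 0.0572 = 0.038002.

0.038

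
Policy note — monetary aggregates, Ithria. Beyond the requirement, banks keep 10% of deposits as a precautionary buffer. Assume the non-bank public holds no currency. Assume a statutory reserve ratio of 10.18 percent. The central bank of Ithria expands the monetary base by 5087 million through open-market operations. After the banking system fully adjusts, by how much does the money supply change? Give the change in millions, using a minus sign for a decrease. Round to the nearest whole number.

The money multiplier is m = 1 / (rr + e) = 1 / (0.1018 + 0.1) ≈ 4.95540.
The purchase adds 5087 million of base, so ΔM = m × ΔMB = 4.95540 × (+5087) = 25208.1198 million.

25208 million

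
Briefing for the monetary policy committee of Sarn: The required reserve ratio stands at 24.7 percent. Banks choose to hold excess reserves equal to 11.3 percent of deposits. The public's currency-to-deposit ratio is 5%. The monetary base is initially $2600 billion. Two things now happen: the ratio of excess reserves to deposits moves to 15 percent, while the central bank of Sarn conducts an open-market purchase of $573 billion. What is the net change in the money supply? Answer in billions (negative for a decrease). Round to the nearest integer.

Before: m₁ = (1 + 0.05) / (0.247 + 0.113 + 0.05) ≈ 2.56098, MB₁ = 2600, so M₁ = 2.56098 × 2600 = 6658.548 billion.
After: m₂ = (1 + 0.05) / (0.247 + 0.15 + 0.05) ≈ 2.34899, MB₂ = 2600 + 573 = 3173, so M₂ = 2.34899 × 3173 ≈ 7453.3453 billion.
ΔM = M₂ − M₁ = 7453.3453 − 6658.548 = 794.7973 billion.

$795 billion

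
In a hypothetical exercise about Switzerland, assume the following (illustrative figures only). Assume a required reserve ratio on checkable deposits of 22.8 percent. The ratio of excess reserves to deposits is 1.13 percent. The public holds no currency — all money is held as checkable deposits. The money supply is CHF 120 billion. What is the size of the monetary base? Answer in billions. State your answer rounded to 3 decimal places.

CHF 28.716 billion

The money multiplier is m = 1 / (rr + e) = 1 / (0.228 + 0.0113) ≈ 4.1788550.
MB = M / m = 120 / 4.1788550 ≈ 28.716 billion.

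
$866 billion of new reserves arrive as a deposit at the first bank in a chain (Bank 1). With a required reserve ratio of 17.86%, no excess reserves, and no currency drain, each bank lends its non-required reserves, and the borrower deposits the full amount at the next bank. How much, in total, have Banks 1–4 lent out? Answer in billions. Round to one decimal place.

Bank i lends (1 − rr)^i of the original deposit: Bank 1 lends 866·0.8214 = 711.3324, Bank 2 lends 866·0.8214² ≈ 584.2884, and so on.
Summing a geometric series: total = 866·[0.8214·(1 − 0.8214^4) / (1 − 0.8214)] ≈ 2169.7736 billion.

$2169.8 billion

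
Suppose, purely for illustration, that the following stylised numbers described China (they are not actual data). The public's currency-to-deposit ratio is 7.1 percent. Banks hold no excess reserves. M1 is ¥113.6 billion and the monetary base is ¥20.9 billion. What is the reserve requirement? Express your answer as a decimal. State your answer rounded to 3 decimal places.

Using m = M/MB = 113.6/20.9 ≈ 5.435407. Since m = (1 + c)/(c + rr + e), the denominator satisfies c + rr + e = (1 + c)/m = (1 + 0.071) / 5.435407 ≈ 0.197041.
With c = 0.071 and e = 0, the reserve requirement is 0.197041 − 0.071 − 0 = 0.126041.

0.126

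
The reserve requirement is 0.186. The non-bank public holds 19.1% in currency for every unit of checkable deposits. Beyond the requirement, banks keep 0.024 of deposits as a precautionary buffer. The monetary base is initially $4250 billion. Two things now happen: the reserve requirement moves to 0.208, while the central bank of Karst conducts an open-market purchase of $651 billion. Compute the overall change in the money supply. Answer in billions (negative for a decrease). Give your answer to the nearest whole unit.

$1176 billion

Before: m₁ = (1 + 0.191) / (0.186 + 0.024 + 0.191) ≈ 2.97007, MB₁ = 4250, so M₁ = 2.97007 × 4250 = 12622.7975 billion.
After: m₂ = (1 + 0.191) / (0.208 + 0.024 + 0.191) ≈ 2.81560, MB₂ = 4250 + 651 = 4901, so M₂ = 2.81560 × 4901 = 13799.2556 billion.
ΔM = M₂ − M₁ = 13799.2556 − 12622.7975 = 1176.4581 billion.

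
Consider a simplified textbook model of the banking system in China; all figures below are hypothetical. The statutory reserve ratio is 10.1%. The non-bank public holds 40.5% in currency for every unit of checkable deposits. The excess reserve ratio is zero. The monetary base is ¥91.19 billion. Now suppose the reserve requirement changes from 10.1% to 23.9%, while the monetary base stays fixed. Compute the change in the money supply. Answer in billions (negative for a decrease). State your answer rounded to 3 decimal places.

Initially m₁ = (1 + 0.405) / (0.101 + 0.405) ≈ 2.776680, so M₁ = 2.776680 × 91.19 ≈ 253.2054 billion.
After the change m₂ = (1 + 0.405) / (0.239 + 0.405) ≈ 2.181677, so M₂ = 2.181677 × 91.19 ≈ 198.9471 billion.
ΔM = M₂ − M₁ = 198.9471 − 253.2054 = -54.2583 billion.

-54.258 billion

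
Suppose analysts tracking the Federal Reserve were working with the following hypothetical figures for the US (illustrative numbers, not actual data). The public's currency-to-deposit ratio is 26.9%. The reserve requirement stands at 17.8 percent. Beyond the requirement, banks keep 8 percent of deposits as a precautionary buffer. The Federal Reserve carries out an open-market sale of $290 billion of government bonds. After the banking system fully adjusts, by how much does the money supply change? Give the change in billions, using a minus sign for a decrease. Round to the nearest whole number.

-698 billion

The money multiplier is m = (1 + c) / (rr + e + c) = (1 + 0.269) / (0.178 + 0.08 + 0.269) ≈ 2.4080.
The sale removes 290 billion of base, so ΔM = m × ΔMB = 2.4080 × (−290) = -698.32 billion.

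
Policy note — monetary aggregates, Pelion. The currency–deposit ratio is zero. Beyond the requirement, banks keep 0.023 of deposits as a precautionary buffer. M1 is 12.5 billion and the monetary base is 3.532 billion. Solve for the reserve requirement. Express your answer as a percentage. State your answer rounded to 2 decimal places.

Using m = M/MB = 12.5/3.532 ≈ 3.539071. Since m = (1 + c)/(c + rr + e), the denominator satisfies c + rr + e = (1 + c)/m = (1 + 0) / 3.539071 ≈ 0.282560.
With c = 0 and e = 0.023, the reserve requirement is 0.282560 − 0 − 0.023 = 0.25956.

25.96%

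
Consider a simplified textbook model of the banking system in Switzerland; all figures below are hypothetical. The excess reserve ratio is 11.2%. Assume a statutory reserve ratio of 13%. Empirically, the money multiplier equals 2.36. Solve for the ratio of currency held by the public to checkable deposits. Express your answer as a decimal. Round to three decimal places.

0.315

Using m = 2.36. From m = (1 + c)/(c + rr + e), rearranging gives 1 + c = m·(c + rr + e), so c·(1 − m) = m·(rr + e) − 1.
Hence c = [m·(rr + e) − 1]/(1 − m) = [2.36 × (0.13 + 0.112) − 1] / (1 − 2.36) ≈ 0.315353.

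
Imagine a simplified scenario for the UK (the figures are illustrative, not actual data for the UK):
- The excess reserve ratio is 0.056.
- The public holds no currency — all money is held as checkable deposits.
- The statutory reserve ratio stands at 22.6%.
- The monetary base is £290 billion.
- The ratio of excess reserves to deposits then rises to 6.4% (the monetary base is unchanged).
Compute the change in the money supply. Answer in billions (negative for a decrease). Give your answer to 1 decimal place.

-28.4 billion

Initially m₁ = 1 / (0.226 + 0.056) ≈ 3.54610, so M₁ = 3.54610 × 290 = 1028.369 billion.
After the change m₂ = 1 / (0.226 + 0.064) ≈ 3.44828, so M₂ = 3.44828 × 290 = 1000.0012 billion.
ΔM = M₂ − M₁ = 1000.0012 − 1028.369 = -28.3678 billion.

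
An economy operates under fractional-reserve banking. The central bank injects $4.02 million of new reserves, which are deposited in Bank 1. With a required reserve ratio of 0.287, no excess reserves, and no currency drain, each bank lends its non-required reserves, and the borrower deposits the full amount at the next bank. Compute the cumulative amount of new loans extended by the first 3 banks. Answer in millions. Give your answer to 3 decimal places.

Bank i lends (1 − rr)^i of the original deposit: Bank 1 lends 4.02·0.7130 ≈ 2.8663, Bank 2 lends 4.02·0.7130² ≈ 2.0436, and so on.
Summing a geometric series: total = 4.02·[0.7130·(1 − 0.7130^3) / (1 − 0.7130)] ≈ 6.3670 million.

$6.367 million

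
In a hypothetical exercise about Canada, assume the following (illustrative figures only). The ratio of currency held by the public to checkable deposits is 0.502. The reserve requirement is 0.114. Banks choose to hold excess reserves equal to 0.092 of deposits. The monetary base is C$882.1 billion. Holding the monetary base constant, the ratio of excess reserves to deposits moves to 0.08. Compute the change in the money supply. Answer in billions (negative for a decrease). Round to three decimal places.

C$32.265 billion

Initially m₁ = (1 + 0.502) / (0.114 + 0.092 + 0.502) ≈ 2.1214689, so M₁ = 2.1214689 × 882.1 ≈ 1871.3477 billion.
After the change m₂ = (1 + 0.502) / (0.114 + 0.08 + 0.502) ≈ 2.1580460, so M₂ = 2.1580460 × 882.1 ≈ 1903.6124 billion.
ΔM = M₂ − M₁ = 1903.6124 − 1871.3477 = 32.2647 billion.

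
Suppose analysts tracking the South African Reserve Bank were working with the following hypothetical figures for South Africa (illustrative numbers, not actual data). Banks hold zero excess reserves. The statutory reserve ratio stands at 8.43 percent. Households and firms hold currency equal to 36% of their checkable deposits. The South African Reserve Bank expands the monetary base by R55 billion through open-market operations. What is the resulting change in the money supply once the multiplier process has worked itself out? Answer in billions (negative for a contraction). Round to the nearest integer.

R168 billion

The money multiplier is m = (1 + c) / (rr + c) = (1 + 0.36) / (0.0843 + 0.36) ≈ 3.0610.
The purchase adds 55 billion of base, so ΔM = m × ΔMB = 3.0610 × (+55) = 168.355 billion.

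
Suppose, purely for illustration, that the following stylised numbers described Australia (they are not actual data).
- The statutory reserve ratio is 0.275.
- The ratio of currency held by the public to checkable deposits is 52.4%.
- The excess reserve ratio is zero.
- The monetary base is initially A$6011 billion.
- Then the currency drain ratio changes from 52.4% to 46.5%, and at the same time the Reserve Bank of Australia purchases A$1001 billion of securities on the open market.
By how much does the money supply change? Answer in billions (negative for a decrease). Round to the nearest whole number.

A$2417 billion

Before: m₁ = (1 + 0.524) / (0.275 + 0.524) ≈ 1.90738, MB₁ = 6011, so M₁ = 1.90738 × 6011 ≈ 11465.2612 billion.
After: m₂ = (1 + 0.465) / (0.275 + 0.465) ≈ 1.97973, MB₂ = 6011 + 1001 = 7012, so M₂ = 1.97973 × 7012 ≈ 13881.8668 billion.
ΔM = M₂ − M₁ = 13881.8668 − 11465.2612 = 2416.6056 billion.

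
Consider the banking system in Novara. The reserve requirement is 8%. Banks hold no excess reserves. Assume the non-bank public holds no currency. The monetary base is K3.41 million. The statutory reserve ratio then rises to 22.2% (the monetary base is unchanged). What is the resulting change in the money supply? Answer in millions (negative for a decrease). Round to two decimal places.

-27.26 million

Initially m₁ = 1 / (0.08) = 12.5, so M₁ = 12.5 × 3.41 = 42.625 million.
After the change m₂ = 1 / (0.222) ≈ 4.5045, so M₂ = 4.5045 × 3.41 ≈ 15.3603 million.
ΔM = M₂ − M₁ = 15.3603 − 42.625 = -27.2647 million.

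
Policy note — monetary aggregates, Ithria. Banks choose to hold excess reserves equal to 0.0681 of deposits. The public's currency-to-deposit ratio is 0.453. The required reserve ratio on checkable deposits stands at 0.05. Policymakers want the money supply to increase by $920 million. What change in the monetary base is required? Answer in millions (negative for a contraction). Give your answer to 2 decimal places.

The money multiplier is m = (1 + c) / (rr + e + c) = (1 + 0.453) / (0.05 + 0.0681 + 0.453) ≈ 2.544213.
ΔMB = ΔM / m = (+920) / 2.544213 ≈ 361.6049 million.

$361.60 million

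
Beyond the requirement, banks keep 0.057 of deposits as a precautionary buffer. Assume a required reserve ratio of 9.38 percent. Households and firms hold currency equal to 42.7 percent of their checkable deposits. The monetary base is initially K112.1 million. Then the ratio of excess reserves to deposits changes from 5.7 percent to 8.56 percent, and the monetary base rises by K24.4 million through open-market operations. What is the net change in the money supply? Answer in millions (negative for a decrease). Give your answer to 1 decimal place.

Before: m₁ = (1 + 0.427) / (0.0938 + 0.057 + 0.427) ≈ 2.46971, MB₁ = 112.1, so M₁ = 2.46971 × 112.1 ≈ 276.8545 million.
After: m₂ = (1 + 0.427) / (0.0938 + 0.0856 + 0.427) ≈ 2.35323, MB₂ = 112.1 + 24.4 = 136.5, so M₂ = 2.35323 × 136.5 ≈ 321.2159 million.
ΔM = M₂ − M₁ = 321.2159 − 276.8545 = 44.3614 million.

K44.4 million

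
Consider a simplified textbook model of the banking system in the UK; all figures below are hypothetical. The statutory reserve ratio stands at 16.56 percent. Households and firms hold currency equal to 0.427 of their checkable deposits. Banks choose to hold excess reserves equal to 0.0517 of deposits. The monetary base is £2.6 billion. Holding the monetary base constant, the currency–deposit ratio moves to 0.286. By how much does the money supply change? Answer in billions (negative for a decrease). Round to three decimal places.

Initially m₁ = (1 + 0.427) / (0.1656 + 0.0517 + 0.427) ≈ 2.21481, so M₁ = 2.21481 × 2.6 ≈ 5.7585 billion.
After the change m₂ = (1 + 0.286) / (0.1656 + 0.0517 + 0.286) ≈ 2.55514, so M₂ = 2.55514 × 2.6 ≈ 6.6434 billion.
ΔM = M₂ − M₁ = 6.6434 − 5.7585 = 0.8849 billion.

£0.885 billion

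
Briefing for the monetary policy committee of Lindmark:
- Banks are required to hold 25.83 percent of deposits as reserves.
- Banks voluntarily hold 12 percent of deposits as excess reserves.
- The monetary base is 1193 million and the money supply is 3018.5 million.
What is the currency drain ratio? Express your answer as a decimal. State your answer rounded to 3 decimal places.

0.028

Using m = M/MB = 3018.5/1193 ≈ 2.530176. From m = (1 + c)/(c + rr + e), rearranging gives 1 + c = m·(c + rr + e), so c·(1 − m) = m·(rr + e) − 1.
Hence c = [m·(rr + e) − 1]/(1 − m) = [2.530176 × (0.2583 + 0.12) − 1] / (1 − 2.530176) ≈ 0.027993.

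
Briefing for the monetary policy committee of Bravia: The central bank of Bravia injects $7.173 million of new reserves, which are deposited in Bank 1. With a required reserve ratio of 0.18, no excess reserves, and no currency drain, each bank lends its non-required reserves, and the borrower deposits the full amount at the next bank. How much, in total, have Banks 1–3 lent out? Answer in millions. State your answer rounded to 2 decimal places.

$14.66 million

Bank i lends (1 − rr)^i of the original deposit: Bank 1 lends 7.173·0.8200 ≈ 5.8819, Bank 2 lends 7.173·0.8200² ≈ 4.8231, and so on.
Summing a geometric series: total = 7.173·[0.8200·(1 − 0.8200^3) / (1 − 0.8200)] ≈ 14.6599 million.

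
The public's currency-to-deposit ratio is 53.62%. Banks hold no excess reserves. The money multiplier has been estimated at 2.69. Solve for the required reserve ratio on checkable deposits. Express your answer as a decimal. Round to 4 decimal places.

Using m = 2.69. Since m = (1 + c)/(c + rr + e), the denominator satisfies c + rr + e = (1 + c)/m = (1 + 0.5362) / 2.69 ≈ 0.571078.
With c = 0.5362 and e = 0, the required reserve ratio on checkable deposits is 0.571078 − 0.5362 − 0 = 0.034878.

0.0349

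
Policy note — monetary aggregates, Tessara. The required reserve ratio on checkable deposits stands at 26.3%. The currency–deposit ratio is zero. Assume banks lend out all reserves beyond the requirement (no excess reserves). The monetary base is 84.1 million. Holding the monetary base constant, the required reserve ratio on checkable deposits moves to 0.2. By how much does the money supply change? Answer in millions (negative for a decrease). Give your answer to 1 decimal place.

Initially m₁ = 1 / (0.263) ≈ 3.8023, so M₁ = 3.8023 × 84.1 ≈ 319.7734 million.
After the change m₂ = 1 / (0.2) = 5, so M₂ = 5 × 84.1 = 420.5 million.
ΔM = M₂ − M₁ = 420.5 − 319.7734 = 100.7266 million.

100.7 million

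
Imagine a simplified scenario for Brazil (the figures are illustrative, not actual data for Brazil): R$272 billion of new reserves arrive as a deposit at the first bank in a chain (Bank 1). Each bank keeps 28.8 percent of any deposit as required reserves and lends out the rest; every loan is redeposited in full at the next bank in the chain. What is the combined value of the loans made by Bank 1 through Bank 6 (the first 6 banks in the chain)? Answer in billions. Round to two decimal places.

Bank i lends (1 − rr)^i of the original deposit: Bank 1 lends 272·0.7120 = 193.6640, Bank 2 lends 272·0.7120² ≈ 137.8888, and so on.
Summing a geometric series: total = 272·[0.7120·(1 − 0.7120^6) / (1 − 0.7120)] ≈ 584.8379 billion.

R$584.84 billion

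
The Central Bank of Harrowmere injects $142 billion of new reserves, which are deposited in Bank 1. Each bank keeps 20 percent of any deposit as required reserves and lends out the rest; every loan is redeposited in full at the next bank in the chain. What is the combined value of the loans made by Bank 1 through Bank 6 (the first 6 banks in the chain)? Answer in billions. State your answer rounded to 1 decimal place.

Bank i lends (1 − rr)^i of the original deposit: Bank 1 lends 142·0.8000 = 113.6000, Bank 2 lends 142·0.8000² = 90.8800, and so on.
Summing a geometric series: total = 142·[0.8000·(1 − 0.8000^6) / (1 − 0.8000)] ≈ 419.1022 billion.

$419.1 billion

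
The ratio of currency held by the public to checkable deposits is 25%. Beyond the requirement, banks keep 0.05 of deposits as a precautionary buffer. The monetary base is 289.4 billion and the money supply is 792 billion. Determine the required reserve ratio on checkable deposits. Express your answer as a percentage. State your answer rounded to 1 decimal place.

15.7%

Using m = M/MB = 792/289.4 ≈ 2.736697. Since m = (1 + c)/(c + rr + e), the denominator satisfies c + rr + e = (1 + c)/m = (1 + 0.25) / 2.736697 ≈ 0.456755.
With c = 0.25 and e = 0.05, the required reserve ratio on checkable deposits is 0.456755 − 0.25 − 0.05 = 0.156755.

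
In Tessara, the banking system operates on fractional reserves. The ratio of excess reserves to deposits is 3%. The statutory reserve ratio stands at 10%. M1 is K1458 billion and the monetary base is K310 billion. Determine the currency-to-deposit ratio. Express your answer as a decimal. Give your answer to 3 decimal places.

0.105

Using m = M/MB = 1458/310 ≈ 4.703226. From m = (1 + c)/(c + rr + e), rearranging gives 1 + c = m·(c + rr + e), so c·(1 − m) = m·(rr + e) − 1.
Hence c = [m·(rr + e) − 1]/(1 − m) = [4.703226 × (0.1 + 0.03) − 1] / (1 − 4.703226) ≈ 0.104930.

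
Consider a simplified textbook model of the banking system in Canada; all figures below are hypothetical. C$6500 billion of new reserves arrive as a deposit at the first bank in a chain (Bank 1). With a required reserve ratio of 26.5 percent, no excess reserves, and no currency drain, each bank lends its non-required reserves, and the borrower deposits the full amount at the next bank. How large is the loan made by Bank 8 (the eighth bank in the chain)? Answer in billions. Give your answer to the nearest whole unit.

C$554 billion

Each bank lends a fraction (1 − rr) = 0.7350 of the deposit it receives, so Bank 8 receives 6500·0.7350^7 and lends 6500·0.7350^8 ≈ 553.6204 billion.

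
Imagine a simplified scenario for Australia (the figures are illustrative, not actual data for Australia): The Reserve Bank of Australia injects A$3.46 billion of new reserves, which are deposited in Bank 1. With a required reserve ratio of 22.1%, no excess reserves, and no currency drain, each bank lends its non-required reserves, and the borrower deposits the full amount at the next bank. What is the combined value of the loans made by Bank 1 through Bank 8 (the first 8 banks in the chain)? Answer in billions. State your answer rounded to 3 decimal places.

Bank i lends (1 − rr)^i of the original deposit: Bank 1 lends 3.46·0.7790 ≈ 2.6953, Bank 2 lends 3.46·0.7790² ≈ 2.0997, and so on.
Summing a geometric series: total = 3.46·[0.7790·(1 − 0.7790^8) / (1 − 0.7790)] ≈ 10.5422 billion.

A$10.542 billion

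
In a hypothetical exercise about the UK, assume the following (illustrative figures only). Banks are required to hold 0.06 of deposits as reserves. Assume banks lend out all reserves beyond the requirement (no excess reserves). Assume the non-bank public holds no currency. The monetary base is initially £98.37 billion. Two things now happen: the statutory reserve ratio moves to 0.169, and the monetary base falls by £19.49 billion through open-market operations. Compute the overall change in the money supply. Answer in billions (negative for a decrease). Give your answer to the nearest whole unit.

-1173 billion

Before: m₁ = 1 / (0.06) ≈ 16.6667, MB₁ = 98.37, so M₁ = 16.6667 × 98.37 ≈ 1639.5033 billion.
After: m₂ = 1 / (0.169) ≈ 5.9172, MB₂ = 98.37 − 19.49 = 78.88, so M₂ = 5.9172 × 78.88 ≈ 466.7487 billion.
ΔM = M₂ − M₁ = 466.7487 − 1639.5033 = -1172.7546 billion.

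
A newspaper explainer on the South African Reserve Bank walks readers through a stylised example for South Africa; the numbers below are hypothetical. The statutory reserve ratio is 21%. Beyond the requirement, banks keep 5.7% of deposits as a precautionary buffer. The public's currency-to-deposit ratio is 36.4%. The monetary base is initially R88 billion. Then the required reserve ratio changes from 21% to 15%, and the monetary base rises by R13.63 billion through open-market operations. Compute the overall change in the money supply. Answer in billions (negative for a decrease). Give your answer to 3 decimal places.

Before: m₁ = (1 + 0.364) / (0.21 + 0.057 + 0.364) ≈ 2.1616482, MB₁ = 88, so M₁ = 2.1616482 × 88 ≈ 190.225 billion.
After: m₂ = (1 + 0.364) / (0.15 + 0.057 + 0.364) ≈ 2.3887916, MB₂ = 88 + 13.63 = 101.63, so M₂ = 2.3887916 × 101.63 ≈ 242.7729 billion.
ΔM = M₂ − M₁ = 242.7729 − 190.225 = 52.5479 billion.

R52.548 billion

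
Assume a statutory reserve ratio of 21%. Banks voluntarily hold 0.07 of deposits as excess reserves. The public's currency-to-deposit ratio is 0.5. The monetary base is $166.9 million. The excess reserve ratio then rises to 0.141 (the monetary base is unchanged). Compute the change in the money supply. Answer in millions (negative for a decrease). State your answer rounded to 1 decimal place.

-26.8 million

Initially m₁ = (1 + 0.5) / (0.21 + 0.07 + 0.5) ≈ 1.92308, so M₁ = 1.92308 × 166.9 ≈ 320.9621 million.
After the change m₂ = (1 + 0.5) / (0.21 + 0.141 + 0.5) ≈ 1.76263, so M₂ = 1.76263 × 166.9 ≈ 294.1829 million.
ΔM = M₂ − M₁ = 294.1829 − 320.9621 = -26.7792 million.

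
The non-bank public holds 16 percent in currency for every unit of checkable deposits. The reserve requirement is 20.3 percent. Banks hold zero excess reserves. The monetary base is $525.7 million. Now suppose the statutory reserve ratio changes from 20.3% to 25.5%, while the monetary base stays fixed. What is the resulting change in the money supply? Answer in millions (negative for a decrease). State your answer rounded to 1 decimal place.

-210.5 million

Initially m₁ = (1 + 0.16) / (0.203 + 0.16) ≈ 3.19559, so M₁ = 3.19559 × 525.7 ≈ 1679.9217 million.
After the change m₂ = (1 + 0.16) / (0.255 + 0.16) ≈ 2.79518, so M₂ = 2.79518 × 525.7 ≈ 1469.4261 million.
ΔM = M₂ − M₁ = 1469.4261 − 1679.9217 = -210.4956 million.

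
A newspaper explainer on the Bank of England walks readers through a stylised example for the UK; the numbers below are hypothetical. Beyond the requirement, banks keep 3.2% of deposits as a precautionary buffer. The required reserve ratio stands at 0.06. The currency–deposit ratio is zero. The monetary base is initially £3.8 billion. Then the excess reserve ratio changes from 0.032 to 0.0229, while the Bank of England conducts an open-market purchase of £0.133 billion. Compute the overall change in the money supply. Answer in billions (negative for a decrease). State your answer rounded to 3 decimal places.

£6.138 billion

Before: m₁ = 1 / (0.06 + 0.032) ≈ 10.86957, MB₁ = 3.8, so M₁ = 10.86957 × 3.8 ≈ 41.3044 billion.
After: m₂ = 1 / (0.06 + 0.0229) ≈ 12.06273, MB₂ = 3.8 + 0.133 = 3.933, so M₂ = 12.06273 × 3.933 ≈ 47.4427 billion.
ΔM = M₂ − M₁ = 47.4427 − 41.3044 = 6.1383 billion.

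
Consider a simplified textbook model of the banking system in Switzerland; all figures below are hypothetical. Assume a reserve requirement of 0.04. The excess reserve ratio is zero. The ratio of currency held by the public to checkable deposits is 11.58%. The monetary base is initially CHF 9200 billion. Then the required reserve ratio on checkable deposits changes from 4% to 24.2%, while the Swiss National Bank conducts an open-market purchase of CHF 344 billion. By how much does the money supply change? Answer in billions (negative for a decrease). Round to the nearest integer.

-36125 billion

Before: m₁ = (1 + 0.1158) / (0.04 + 0.1158) ≈ 7.16175, MB₁ = 9200, so M₁ = 7.16175 × 9200 = 65888.1 billion.
After: m₂ = (1 + 0.1158) / (0.242 + 0.1158) ≈ 3.11850, MB₂ = 9200 + 344 = 9544, so M₂ = 3.11850 × 9544 = 29762.964 billion.
ΔM = M₂ − M₁ = 29762.964 − 65888.1 = -36125.136 billion.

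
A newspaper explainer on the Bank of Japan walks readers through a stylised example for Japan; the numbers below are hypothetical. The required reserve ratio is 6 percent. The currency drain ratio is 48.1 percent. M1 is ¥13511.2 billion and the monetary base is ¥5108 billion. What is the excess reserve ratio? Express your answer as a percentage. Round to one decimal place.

1.9%

Using m = M/MB = 13511.2/5108 ≈ 2.645106. Since m = (1 + c)/(c + rr + e), the denominator satisfies c + rr + e = (1 + c)/m = (1 + 0.481) / 2.645106 ≈ 0.559902.
With c = 0.481 and rr = 0.06, the excess reserve ratio is 0.559902 − 0.481 − 0.06 = 0.018902.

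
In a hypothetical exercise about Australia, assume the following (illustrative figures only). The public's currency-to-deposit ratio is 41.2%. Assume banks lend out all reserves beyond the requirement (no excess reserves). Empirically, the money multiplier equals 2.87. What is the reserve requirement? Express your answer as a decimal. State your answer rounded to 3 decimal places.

0.080

Using m = 2.87. Since m = (1 + c)/(c + rr + e), the denominator satisfies c + rr + e = (1 + c)/m = (1 + 0.412) / 2.87 ≈ 0.491986.
With c = 0.412 and e = 0, the reserve requirement is 0.491986 − 0.412 − 0 = 0.079986.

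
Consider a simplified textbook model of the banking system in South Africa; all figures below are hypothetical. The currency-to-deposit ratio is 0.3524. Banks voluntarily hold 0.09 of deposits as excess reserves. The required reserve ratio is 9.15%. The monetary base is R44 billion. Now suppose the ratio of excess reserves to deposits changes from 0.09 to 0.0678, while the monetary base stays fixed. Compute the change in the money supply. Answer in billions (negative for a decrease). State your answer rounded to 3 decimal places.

Initially m₁ = (1 + 0.3524) / (0.0915 + 0.09 + 0.3524) ≈ 2.533059, so M₁ = 2.533059 × 44 ≈ 111.4546 billion.
After the change m₂ = (1 + 0.3524) / (0.0915 + 0.0678 + 0.3524) ≈ 2.642955, so M₂ = 2.642955 × 44 ≈ 116.29 billion.
ΔM = M₂ − M₁ = 116.29 − 111.4546 = 4.8354 billion.

R4.835 billion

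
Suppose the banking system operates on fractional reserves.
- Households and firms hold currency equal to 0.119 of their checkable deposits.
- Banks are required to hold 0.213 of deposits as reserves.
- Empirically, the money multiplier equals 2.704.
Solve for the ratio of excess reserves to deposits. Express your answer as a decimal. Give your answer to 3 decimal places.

0.082

Using m = 2.704. Since m = (1 + c)/(c + rr + e), the denominator satisfies c + rr + e = (1 + c)/m = (1 + 0.119) / 2.704 ≈ 0.413831.
With c = 0.119 and rr = 0.213, the ratio of excess reserves to deposits is 0.413831 − 0.119 − 0.213 = 0.081831.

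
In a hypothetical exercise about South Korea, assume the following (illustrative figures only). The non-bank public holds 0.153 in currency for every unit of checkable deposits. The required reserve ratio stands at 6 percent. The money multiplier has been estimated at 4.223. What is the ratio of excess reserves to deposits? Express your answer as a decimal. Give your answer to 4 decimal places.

0.0600

Using m = 4.223. Since m = (1 + c)/(c + rr + e), the denominator satisfies c + rr + e = (1 + c)/m = (1 + 0.153) / 4.223 ≈ 0.273029.
With c = 0.153 and rr = 0.06, the ratio of excess reserves to deposits is 0.273029 − 0.153 − 0.06 = 0.060029.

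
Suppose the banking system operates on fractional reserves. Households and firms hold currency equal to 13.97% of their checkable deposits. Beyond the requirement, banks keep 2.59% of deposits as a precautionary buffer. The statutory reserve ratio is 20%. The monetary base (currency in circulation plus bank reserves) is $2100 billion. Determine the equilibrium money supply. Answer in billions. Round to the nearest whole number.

$6546 billion

The money multiplier is m = (1 + c) / (rr + e + c) = (1 + 0.1397) / (0.2 + 0.0259 + 0.1397) ≈ 3.11734.
So M = m × MB = 3.11734 × 2100 = 6546.414 billion.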